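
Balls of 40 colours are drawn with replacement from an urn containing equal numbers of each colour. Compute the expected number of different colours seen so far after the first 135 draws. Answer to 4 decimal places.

For each colour, P(seen in 135 draws) = 1 - (39/40)^135 = 0.96722.
By linearity of expectation, E[distinct seen] = 40·(1 - (39/40)^135) = 38.68876.

38.6888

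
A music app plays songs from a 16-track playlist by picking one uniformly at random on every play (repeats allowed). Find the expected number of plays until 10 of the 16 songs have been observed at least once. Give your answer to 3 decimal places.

14.892

With k distinct songs already seen, the next new one arrives after an expected 16/(16-k) plays.
Sum over k = 0,...,9: E = 16/16 + 16/15 + 16/14 + ... + 16/8 + 16/7 = 14.8917.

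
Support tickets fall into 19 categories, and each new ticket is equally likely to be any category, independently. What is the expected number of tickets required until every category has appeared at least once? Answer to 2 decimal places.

Split into phases: going from k distinct to k+1 distinct takes on average 19/(19-k) tickets.
E[T] = 19/19 + 19/18 + 19/17 + ... + 19/2 + 19/1 = 19·H_{19}.
H_{19} = 3.548, so E[T] = 67.407.

67.41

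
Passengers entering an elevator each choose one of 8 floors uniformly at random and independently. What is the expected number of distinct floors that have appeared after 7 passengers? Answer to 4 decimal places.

4.8584

For each floor, P(seen in 7 passengers) = 1 - (7/8)^7 = 0.60730.
By linearity of expectation, E[distinct seen] = 8·(1 - (7/8)^7) = 4.85843.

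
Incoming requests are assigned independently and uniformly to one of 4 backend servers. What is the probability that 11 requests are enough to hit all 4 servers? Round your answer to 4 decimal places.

0.8340

Let A_i be the event that server i is missing after 11 requests. By inclusion–exclusion on the A_i,
P(all seen) = Σ_{j=0}^{4} (-1)^j C(4,j)((4-j)/4)^11
= 1.00000 - 0.16894 + 0.00293 - 0.00000 + 0.00000
= 0.83399.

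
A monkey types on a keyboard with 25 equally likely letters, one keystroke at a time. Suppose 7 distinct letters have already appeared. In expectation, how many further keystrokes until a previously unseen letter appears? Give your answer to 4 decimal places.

1.3889

The number of keystrokes until the next new letter is geometric with success probability 18/25, so its mean is 25/18.
E = 25/18 = 1.38889.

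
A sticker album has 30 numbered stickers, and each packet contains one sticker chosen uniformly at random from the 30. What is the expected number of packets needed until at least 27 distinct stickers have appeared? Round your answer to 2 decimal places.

With k distinct stickers already seen, the next new one arrives after an expected 30/(30-k) packets.
Sum over k = 0,...,26: E = 30/30 + 30/29 + 30/28 + ... + 30/5 + 30/4 = 64.850.

64.85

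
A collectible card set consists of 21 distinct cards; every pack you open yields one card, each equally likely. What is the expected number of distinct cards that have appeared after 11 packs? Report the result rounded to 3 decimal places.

For each card, P(seen in 11 packs) = 1 - (20/21)^11 = 0.4153.
By linearity of expectation, E[distinct seen] = 21·(1 - (20/21)^11) = 8.7217.

8.722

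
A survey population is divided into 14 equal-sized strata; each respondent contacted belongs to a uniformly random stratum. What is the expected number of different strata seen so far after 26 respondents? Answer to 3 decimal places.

11.961

For each stratum, P(seen in 26 respondents) = 1 - (13/14)^26 = 0.8544.
By linearity of expectation, E[distinct seen] = 14·(1 - (13/14)^26) = 11.9614.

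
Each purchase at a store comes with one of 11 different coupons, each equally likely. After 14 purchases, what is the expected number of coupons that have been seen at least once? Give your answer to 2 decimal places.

For each coupon, P(seen in 14 purchases) = 1 - (10/11)^14 = 0.737.
By linearity of expectation, E[distinct seen] = 11·(1 - (10/11)^14) = 8.103.

8.10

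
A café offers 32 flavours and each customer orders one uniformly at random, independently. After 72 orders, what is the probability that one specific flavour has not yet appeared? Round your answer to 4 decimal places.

On each order the fixed flavour fails to appear with probability 31/32.
P(still missing after 72) = (31/32)^72 = 0.10168.

0.1017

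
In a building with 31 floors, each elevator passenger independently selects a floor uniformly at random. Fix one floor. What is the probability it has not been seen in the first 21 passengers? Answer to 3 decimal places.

On each passenger the fixed floor fails to appear with probability 30/31.
P(still missing after 21) = (30/31)^21 = 0.5023.

0.502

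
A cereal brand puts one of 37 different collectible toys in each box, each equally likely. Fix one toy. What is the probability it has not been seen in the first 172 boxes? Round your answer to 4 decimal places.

0.0090

On each box the fixed toy fails to appear with probability 36/37.
P(still missing after 172) = (36/37)^172 = 0.00898.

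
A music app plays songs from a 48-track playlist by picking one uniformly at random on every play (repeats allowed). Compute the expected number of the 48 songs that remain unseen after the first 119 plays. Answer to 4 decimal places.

3.9190

For each song, P(unseen after 119) = (47/48)^119 = 0.08165.
By linearity of expectation, E[unseen] = 48·(47/48)^119 = 3.91903.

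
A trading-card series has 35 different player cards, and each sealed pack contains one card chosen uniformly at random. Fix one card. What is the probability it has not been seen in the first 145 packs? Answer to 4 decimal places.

Each pack misses the fixed card with probability (35-1)/35 = 34/35, independently.
P(still missing after 145) = (34/35)^145 = 0.01495.

0.0149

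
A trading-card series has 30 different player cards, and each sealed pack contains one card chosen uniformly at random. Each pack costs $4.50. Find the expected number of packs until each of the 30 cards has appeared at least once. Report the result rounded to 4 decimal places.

119.8496

After k distinct cards have appeared, the next pack gives a new one with probability (30-k)/30, so the expected wait for the (k+1)-th is 30/(30-k).
E[T] = 30/30 + 30/29 + 30/28 + ... + 30/2 + 30/1 = 30·H_{30}.
H_{30} = 3.99499, so E[T] = 119.84961.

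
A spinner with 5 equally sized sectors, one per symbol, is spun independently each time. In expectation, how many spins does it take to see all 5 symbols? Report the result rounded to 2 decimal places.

11.42

Split into phases: going from k distinct to k+1 distinct takes on average 5/(5-k) spins.
E[T] = 5/5 + 5/4 + 5/3 + 5/2 + 5/1 = 5·H_{5}.
H_{5} = 2.283, so E[T] = 11.417.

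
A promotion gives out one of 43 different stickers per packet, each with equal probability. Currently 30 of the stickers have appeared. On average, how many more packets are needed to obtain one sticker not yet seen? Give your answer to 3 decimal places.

3.308

The number of packets until the next new sticker is geometric with success probability 13/43, so its mean is 43/13.
E = 43/13 = 3.3077.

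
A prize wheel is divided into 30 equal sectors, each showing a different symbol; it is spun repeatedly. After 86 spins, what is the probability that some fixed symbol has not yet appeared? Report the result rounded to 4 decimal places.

On each spin the fixed symbol fails to appear with probability 29/30.
P(still missing after 86) = (29/30)^86 = 0.05418.

0.0542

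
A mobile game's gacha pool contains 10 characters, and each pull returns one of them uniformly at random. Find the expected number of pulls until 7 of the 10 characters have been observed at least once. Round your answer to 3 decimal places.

10.956

With k distinct characters already seen, the next new one arrives after an expected 10/(10-k) pulls.
Sum over k = 0,...,6: E = 10/10 + 10/9 + 10/8 + ... + 10/5 + 10/4 = 10.9563.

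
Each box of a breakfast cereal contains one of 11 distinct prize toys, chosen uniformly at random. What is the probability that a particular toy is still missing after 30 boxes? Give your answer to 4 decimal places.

0.0573

Each box misses the fixed toy with probability (11-1)/11 = 10/11, independently.
P(still missing after 30) = (10/11)^30 = 0.05731.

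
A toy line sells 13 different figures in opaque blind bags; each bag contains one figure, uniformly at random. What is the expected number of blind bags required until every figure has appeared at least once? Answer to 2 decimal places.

41.34

After k distinct figures have appeared, the next blind bag gives a new one with probability (13-k)/13, so the expected wait for the (k+1)-th is 13/(13-k).
E[T] = 13/13 + 13/12 + 13/11 + ... + 13/2 + 13/1 = 13·H_{13}.
H_{13} = 3.180, so E[T] = 41.342.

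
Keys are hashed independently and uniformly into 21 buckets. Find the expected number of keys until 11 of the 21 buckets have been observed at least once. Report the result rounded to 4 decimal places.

15.0442

With k distinct buckets already seen, the next new one arrives after an expected 21/(21-k) keys.
Sum over k = 0,...,10: E = 21/21 + 21/20 + 21/19 + ... + 21/12 + 21/11 = 15.04420.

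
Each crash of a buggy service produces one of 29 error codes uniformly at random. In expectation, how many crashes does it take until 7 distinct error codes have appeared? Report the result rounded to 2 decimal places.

Going from k to k+1 distinct takes a geometric number of crashes with mean 29/(29-k).
Sum over k = 0,...,6: E = 29/29 + 29/28 + 29/27 + ... + 29/24 + 29/23 = 7.854.

7.85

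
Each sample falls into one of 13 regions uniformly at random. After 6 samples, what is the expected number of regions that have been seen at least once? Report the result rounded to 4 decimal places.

4.9579

For each region, P(seen in 6 samples) = 1 - (12/13)^6 = 0.38138.
By linearity of expectation, E[distinct seen] = 13·(1 - (12/13)^6) = 4.95788.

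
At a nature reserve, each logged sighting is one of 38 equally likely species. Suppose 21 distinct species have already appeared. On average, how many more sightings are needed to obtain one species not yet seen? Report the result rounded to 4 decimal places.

2.2353

The number of sightings until the next new species is geometric with success probability 17/38, so its mean is 38/17.
E = 38/17 = 2.23529.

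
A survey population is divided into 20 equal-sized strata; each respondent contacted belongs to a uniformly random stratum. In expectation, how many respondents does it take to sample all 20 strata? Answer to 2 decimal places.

71.95

Split into phases: going from k distinct to k+1 distinct takes on average 20/(20-k) respondents.
E[T] = 20/20 + 20/19 + 20/18 + ... + 20/2 + 20/1 = 20·H_{20}.
H_{20} = 3.598, so E[T] = 71.955.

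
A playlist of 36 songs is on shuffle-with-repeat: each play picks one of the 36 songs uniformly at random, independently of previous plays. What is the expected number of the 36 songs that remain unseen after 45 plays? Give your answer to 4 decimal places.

10.1333

For each song, P(unseen after 45) = (35/36)^45 = 0.28148.
By linearity of expectation, E[unseen] = 36·(35/36)^45 = 10.13332.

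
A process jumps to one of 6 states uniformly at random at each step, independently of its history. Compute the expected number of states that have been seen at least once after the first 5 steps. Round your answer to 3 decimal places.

For each state, P(seen in 5 steps) = 1 - (5/6)^5 = 0.5981.
By linearity of expectation, E[distinct seen] = 6·(1 - (5/6)^5) = 3.5887.

3.589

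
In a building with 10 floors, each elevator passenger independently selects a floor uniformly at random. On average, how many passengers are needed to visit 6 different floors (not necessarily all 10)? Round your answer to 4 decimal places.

8.4563

Going from k to k+1 distinct takes a geometric number of passengers with mean 10/(10-k).
Sum over k = 0,...,5: E = 10/10 + 10/9 + 10/8 + 10/7 + 10/6 + 10/5 = 8.45635.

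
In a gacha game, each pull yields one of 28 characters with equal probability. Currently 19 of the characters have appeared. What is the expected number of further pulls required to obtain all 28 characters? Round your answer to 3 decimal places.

79.211

The wait to go from k to k+1 distinct characters is geometric with mean 28/(28-k).
Sum over k = 19,...,27: E = 28/9 + 28/8 + 28/7 + ... + 28/2 + 28/1 = 79.2111.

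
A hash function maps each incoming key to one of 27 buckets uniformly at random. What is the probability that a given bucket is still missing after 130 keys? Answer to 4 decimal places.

Each key misses the fixed bucket with probability (27-1)/27 = 26/27, independently.
P(still missing after 130) = (26/27)^130 = 0.00740.

0.0074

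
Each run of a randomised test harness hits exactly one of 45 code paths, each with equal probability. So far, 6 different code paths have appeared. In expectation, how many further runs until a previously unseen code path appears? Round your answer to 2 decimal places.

1.15

Each run yields a new code path with probability (45-6)/45 = 39/45, so the wait is geometric with mean 45/39.
E = 45/39 = 1.154.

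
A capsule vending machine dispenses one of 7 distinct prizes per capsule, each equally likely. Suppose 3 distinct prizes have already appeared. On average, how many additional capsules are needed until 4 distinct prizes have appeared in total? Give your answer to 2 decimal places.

1.75

From k distinct to k+1 distinct takes on average 7/(7-k) capsules.
Only the k = 3 term is needed: E = 7/4 = 1.750.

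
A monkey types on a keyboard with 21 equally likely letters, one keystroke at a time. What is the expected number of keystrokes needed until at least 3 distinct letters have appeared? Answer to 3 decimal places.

3.155

With k distinct letters already seen, the next new one arrives after an expected 21/(21-k) keystrokes.
Sum over k = 0,...,2: E = 21/21 + 21/20 + 21/19 = 3.1553.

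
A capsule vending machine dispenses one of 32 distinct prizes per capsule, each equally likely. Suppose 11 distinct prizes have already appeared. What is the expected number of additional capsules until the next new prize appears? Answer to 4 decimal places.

1.5238

Each capsule yields a new prize with probability (32-11)/32 = 21/32, so the wait is geometric with mean 32/21.
E = 32/21 = 1.52381.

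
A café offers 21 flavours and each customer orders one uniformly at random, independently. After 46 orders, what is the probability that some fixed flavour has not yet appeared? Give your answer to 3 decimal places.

0.106

On each order the fixed flavour fails to appear with probability 20/21.
P(still missing after 46) = (20/21)^46 = 0.1060.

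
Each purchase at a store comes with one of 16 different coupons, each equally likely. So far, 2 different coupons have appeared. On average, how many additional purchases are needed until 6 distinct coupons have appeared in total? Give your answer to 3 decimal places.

5.162

With k distinct coupons already seen, the next new one takes an expected 16/(16-k) purchases.
Sum over k = 2,...,5: E = 16/14 + 16/13 + 16/12 + 16/11 = 5.1615.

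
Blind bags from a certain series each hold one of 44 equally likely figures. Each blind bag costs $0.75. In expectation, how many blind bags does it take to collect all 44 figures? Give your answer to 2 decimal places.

After k distinct figures have appeared, the next blind bag gives a new one with probability (44-k)/44, so the expected wait for the (k+1)-th is 44/(44-k).
E[T] = 44/44 + 44/43 + 44/42 + ... + 44/2 + 44/1 = 44·H_{44}.
H_{44} = 4.373, so E[T] = 192.400.

192.40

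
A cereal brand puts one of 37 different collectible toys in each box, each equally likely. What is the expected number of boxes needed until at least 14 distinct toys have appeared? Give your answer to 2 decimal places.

Going from k to k+1 distinct takes a geometric number of boxes with mean 37/(37-k).
Sum over k = 0,...,13: E = 37/37 + 37/36 + 37/35 + ... + 37/25 + 37/24 = 17.290.

17.29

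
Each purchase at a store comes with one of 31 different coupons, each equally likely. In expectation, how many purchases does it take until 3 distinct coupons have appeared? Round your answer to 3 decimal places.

With k distinct coupons already seen, the next new one arrives after an expected 31/(31-k) purchases.
Sum over k = 0,...,2: E = 31/31 + 31/30 + 31/29 = 3.1023.

3.102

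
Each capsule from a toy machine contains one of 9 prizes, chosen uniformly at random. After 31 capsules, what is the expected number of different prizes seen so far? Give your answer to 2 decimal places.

For each prize, P(seen in 31 capsules) = 1 - (8/9)^31 = 0.974.
By linearity of expectation, E[distinct seen] = 9·(1 - (8/9)^31) = 8.766.

8.77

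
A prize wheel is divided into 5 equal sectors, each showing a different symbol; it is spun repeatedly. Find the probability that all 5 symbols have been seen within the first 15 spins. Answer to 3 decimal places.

Let A_i be the event that symbol i is missing after 15 spins. By inclusion–exclusion on the A_i,
P(all seen) = Σ_{j=0}^{5} (-1)^j C(5,j)((5-j)/5)^15
= 1.0000 - 0.1759 + 0.0047 - 0.0000 + 0.0000 - 0.0000
= 0.8288.

0.829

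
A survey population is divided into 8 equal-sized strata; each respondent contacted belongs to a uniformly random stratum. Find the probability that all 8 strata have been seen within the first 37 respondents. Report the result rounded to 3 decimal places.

0.943

Let A_i be the event that stratum i is missing after 37 respondents. By inclusion–exclusion on the A_i,
P(all seen) = Σ_{j=0}^{8} (-1)^j C(8,j)((8-j)/8)^37
= 1.0000 - 0.0572 + 0.0007 - 0.0000 + 0.0000 - 0.0000 + 0.0000 - 0.0000 + 0.0000
= 0.9435.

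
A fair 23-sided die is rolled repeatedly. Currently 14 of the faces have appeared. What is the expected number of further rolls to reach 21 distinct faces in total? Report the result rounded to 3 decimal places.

The wait to go from k to k+1 distinct faces is geometric with mean 23/(23-k).
Sum over k = 14,...,20: E = 23/9 + 23/8 + 23/7 + ... + 23/4 + 23/3 = 30.5663.

30.566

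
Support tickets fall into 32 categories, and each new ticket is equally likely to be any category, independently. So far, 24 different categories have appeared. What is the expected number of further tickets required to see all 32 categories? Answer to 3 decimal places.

86.971

From k distinct to k+1 distinct takes on average 32/(32-k) tickets.
Sum over k = 24,...,31: E = 32/8 + 32/7 + 32/6 + ... + 32/2 + 32/1 = 86.9714.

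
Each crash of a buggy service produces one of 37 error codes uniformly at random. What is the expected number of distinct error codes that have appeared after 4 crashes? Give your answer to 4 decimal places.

For each error code, P(seen in 4 crashes) = 1 - (36/37)^4 = 0.10380.
By linearity of expectation, E[distinct seen] = 37·(1 - (36/37)^4) = 3.84074.

3.8407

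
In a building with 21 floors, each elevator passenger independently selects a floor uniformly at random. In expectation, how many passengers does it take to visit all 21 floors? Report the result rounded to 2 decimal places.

76.55

Split into phases: going from k distinct to k+1 distinct takes on average 21/(21-k) passengers.
E[T] = 21/21 + 21/20 + 21/19 + ... + 21/2 + 21/1 = 21·H_{21}.
H_{21} = 3.645, so E[T] = 76.553.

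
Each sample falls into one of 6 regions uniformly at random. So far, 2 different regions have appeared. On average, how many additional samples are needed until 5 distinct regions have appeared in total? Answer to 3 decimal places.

6.500

The wait to go from k to k+1 distinct regions is geometric with mean 6/(6-k).
Sum over k = 2,...,4: E = 6/4 + 6/3 + 6/2 = 6.5000.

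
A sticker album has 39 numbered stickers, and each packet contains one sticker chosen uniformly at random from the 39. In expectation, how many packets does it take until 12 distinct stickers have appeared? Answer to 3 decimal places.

14.121

With k distinct stickers already seen, the next new one arrives after an expected 39/(39-k) packets.
Sum over k = 0,...,11: E = 39/39 + 39/38 + 39/37 + ... + 39/29 + 39/28 = 14.1214.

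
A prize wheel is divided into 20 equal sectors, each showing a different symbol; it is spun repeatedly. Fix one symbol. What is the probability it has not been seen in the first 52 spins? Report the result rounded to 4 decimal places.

Each spin misses the fixed symbol with probability (20-1)/20 = 19/20, independently.
P(still missing after 52) = (19/20)^52 = 0.06944.

0.0694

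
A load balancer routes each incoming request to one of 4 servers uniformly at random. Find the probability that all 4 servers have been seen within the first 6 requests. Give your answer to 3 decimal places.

0.381

Let A_i be the event that server i is missing after 6 requests. By inclusion–exclusion on the A_i,
P(all seen) = Σ_{j=0}^{4} (-1)^j C(4,j)((4-j)/4)^6
= 1.0000 - 0.7119 + 0.0938 - 0.0010 + 0.0000
= 0.3809.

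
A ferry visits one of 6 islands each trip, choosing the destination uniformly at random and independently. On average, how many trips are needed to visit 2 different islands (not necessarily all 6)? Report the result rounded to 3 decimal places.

2.200

Going from k to k+1 distinct takes a geometric number of trips with mean 6/(6-k).
Sum over k = 0,...,1: E = 6/6 + 6/5 = 2.2000.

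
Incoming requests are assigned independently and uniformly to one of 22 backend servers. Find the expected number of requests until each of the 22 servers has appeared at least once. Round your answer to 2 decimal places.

After k distinct servers have appeared, the next request gives a new one with probability (22-k)/22, so the expected wait for the (k+1)-th is 22/(22-k).
E[T] = 22/22 + 22/21 + 22/20 + ... + 22/2 + 22/1 = 22·H_{22}.
H_{22} = 3.691, so E[T] = 81.198.

81.20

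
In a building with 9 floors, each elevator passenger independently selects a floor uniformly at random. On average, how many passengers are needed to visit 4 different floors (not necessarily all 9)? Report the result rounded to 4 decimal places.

Going from k to k+1 distinct takes a geometric number of passengers with mean 9/(9-k).
Sum over k = 0,...,3: E = 9/9 + 9/8 + 9/7 + 9/6 = 4.91071.

4.9107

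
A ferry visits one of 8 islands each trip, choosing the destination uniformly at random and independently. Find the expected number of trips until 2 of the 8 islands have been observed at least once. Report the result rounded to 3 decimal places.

2.143

With k distinct islands already seen, the next new one arrives after an expected 8/(8-k) trips.
Sum over k = 0,...,1: E = 8/8 + 8/7 = 2.1429.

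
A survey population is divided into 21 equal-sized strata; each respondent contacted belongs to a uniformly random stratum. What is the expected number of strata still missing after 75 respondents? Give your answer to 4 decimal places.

0.5408

For each stratum, P(unseen after 75) = (20/21)^75 = 0.02575.
By linearity of expectation, E[unseen] = 21·(20/21)^75 = 0.54078.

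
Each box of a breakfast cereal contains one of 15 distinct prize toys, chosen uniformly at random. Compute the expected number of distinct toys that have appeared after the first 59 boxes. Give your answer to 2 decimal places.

For each toy, P(seen in 59 boxes) = 1 - (14/15)^59 = 0.983.
By linearity of expectation, E[distinct seen] = 15·(1 - (14/15)^59) = 14.744.

14.74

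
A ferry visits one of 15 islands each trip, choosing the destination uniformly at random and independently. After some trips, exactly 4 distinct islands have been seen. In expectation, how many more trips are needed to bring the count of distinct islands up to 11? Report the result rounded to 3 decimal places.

With k distinct islands already seen, the next new one takes an expected 15/(15-k) trips.
Sum over k = 4,...,10: E = 15/11 + 15/10 + 15/9 + ... + 15/6 + 15/5 = 14.0482.

14.048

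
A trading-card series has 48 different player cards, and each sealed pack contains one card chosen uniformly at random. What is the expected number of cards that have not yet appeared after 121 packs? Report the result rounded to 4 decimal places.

For each card, P(unseen after 121) = (47/48)^121 = 0.07828.
By linearity of expectation, E[unseen] = 48·(47/48)^121 = 3.75744.

3.7574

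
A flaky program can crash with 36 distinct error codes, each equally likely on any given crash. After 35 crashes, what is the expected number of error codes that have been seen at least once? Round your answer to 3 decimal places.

22.569

For each error code, P(seen in 35 crashes) = 1 - (35/36)^35 = 0.6269.
By linearity of expectation, E[distinct seen] = 36·(1 - (35/36)^35) = 22.5694.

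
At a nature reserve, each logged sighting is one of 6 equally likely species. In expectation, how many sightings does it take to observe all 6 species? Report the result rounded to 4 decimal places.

14.7000

Split into phases: going from k distinct to k+1 distinct takes on average 6/(6-k) sightings.
E[T] = 6/6 + 6/5 + 6/4 + 6/3 + 6/2 + 6/1 = 6·H_{6}.
H_{6} = 2.45000, so E[T] = 14.70000.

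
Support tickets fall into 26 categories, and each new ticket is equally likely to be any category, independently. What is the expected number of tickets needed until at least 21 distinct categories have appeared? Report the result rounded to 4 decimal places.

40.8482

Going from k to k+1 distinct takes a geometric number of tickets with mean 26/(26-k).
Sum over k = 0,...,20: E = 26/26 + 26/25 + 26/24 + ... + 26/7 + 26/6 = 40.84825.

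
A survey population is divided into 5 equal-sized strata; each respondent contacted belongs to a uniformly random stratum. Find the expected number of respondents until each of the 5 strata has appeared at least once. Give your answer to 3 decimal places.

Split into phases: going from k distinct to k+1 distinct takes on average 5/(5-k) respondents.
E[T] = 5/5 + 5/4 + 5/3 + 5/2 + 5/1 = 5·H_{5}.
H_{5} = 2.2833, so E[T] = 11.4167.

11.417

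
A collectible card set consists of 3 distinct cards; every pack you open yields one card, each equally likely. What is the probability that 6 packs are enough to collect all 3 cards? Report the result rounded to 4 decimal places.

By inclusion–exclusion over which cards are missing,
P(all seen) = Σ_{j=0}^{3} (-1)^j C(3,j)((3-j)/3)^6
= 1.00000 - 0.26337 + 0.00412 - 0.00000
= 0.74074.

0.7407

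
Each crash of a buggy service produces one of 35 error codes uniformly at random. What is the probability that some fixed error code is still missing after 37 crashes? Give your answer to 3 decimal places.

0.342

Each crash misses the fixed error code with probability (35-1)/35 = 34/35, independently.
P(still missing after 37) = (34/35)^37 = 0.3421.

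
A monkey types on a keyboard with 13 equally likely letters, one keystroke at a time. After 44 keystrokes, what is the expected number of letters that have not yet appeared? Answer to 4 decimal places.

0.3841

For each letter, P(unseen after 44) = (12/13)^44 = 0.02954.
By linearity of expectation, E[unseen] = 13·(12/13)^44 = 0.38407.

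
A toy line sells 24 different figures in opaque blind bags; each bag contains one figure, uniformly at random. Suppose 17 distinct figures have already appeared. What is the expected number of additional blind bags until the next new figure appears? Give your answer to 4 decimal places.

3.4286

Each blind bag yields a new figure with probability (24-17)/24 = 7/24, so the wait is geometric with mean 24/7.
E = 24/7 = 3.42857.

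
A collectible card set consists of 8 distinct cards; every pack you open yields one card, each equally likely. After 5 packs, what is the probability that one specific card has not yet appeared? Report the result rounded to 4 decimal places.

Each pack misses the fixed card with probability (8-1)/8 = 7/8, independently.
P(still missing after 5) = (7/8)^5 = 0.51291.

0.5129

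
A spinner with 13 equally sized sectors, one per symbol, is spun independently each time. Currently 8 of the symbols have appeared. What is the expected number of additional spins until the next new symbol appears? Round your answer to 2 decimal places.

2.60

Each spin yields a new symbol with probability (13-8)/13 = 5/13, so the wait is geometric with mean 13/5.
E = 13/5 = 2.600.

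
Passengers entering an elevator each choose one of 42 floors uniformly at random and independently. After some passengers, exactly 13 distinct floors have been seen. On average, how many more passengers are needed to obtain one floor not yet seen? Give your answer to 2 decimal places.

1.45

Each passenger yields a new floor with probability (42-13)/42 = 29/42, so the wait is geometric with mean 42/29.
E = 42/29 = 1.448.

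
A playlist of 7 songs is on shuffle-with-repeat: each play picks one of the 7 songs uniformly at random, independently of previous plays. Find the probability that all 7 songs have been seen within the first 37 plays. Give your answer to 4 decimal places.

0.9767

Let A_i be the event that song i is missing after 37 plays. By inclusion–exclusion on the A_i,
P(all seen) = Σ_{j=0}^{7} (-1)^j C(7,j)((7-j)/7)^37
= 1.00000 - 0.02334 + 0.00008 - 0.00000 + 0.00000 - 0.00000 + 0.00000 - 0.00000
= 0.97674.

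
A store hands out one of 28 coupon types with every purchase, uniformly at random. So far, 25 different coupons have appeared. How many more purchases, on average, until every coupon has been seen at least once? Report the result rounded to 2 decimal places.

51.33

With k distinct coupons already seen, the next new one takes an expected 28/(28-k) purchases.
Sum over k = 25,...,27: E = 28/3 + 28/2 + 28/1 = 51.333.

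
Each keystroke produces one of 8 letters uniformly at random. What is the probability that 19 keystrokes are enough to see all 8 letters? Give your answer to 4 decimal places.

Let A_i be the event that letter i is missing after 19 keystrokes. By inclusion–exclusion on the A_i,
P(all seen) = Σ_{j=0}^{8} (-1)^j C(8,j)((8-j)/8)^19
= 1.00000 - 0.63277 + 0.11839 - 0.00741 + 0.00013 - 0.00000 + 0.00000 - 0.00000 + 0.00000
= 0.47835.

0.4783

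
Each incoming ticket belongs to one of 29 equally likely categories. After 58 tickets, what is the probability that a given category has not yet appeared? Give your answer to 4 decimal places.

0.1306

On each ticket the fixed category fails to appear with probability 28/29.
P(still missing after 58) = (28/29)^58 = 0.13064.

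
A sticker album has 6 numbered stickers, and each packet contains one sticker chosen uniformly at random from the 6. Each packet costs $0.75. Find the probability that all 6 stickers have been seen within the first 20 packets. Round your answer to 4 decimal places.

By inclusion–exclusion over which stickers are missing,
P(all seen) = Σ_{j=0}^{6} (-1)^j C(6,j)((6-j)/6)^20
= 1.00000 - 0.15650 + 0.00451 - 0.00002 + 0.00000 - 0.00000 + 0.00000
= 0.84799.

0.8480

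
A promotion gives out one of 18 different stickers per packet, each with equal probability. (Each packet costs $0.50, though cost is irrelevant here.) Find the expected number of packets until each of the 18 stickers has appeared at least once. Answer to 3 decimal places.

62.912

After k distinct stickers have appeared, the next packet gives a new one with probability (18-k)/18, so the expected wait for the (k+1)-th is 18/(18-k).
E[T] = 18/18 + 18/17 + 18/16 + ... + 18/2 + 18/1 = 18·H_{18}.
H_{18} = 3.4951, so E[T] = 62.9119.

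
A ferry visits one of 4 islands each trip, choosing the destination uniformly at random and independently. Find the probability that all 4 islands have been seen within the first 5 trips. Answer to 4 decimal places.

By inclusion–exclusion over which islands are missing,
P(all seen) = Σ_{j=0}^{4} (-1)^j C(4,j)((4-j)/4)^5
= 1.00000 - 0.94922 + 0.18750 - 0.00391 + 0.00000
= 0.23438.

0.2344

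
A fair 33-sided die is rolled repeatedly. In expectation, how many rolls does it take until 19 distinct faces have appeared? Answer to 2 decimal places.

27.63

Going from k to k+1 distinct takes a geometric number of rolls with mean 33/(33-k).
Sum over k = 0,...,18: E = 33/33 + 33/32 + 33/31 + ... + 33/16 + 33/15 = 27.629.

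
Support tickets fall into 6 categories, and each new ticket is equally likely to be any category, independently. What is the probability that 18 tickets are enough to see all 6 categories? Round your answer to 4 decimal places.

Let A_i be the event that category i is missing after 18 tickets. By inclusion–exclusion on the A_i,
P(all seen) = Σ_{j=0}^{6} (-1)^j C(6,j)((6-j)/6)^18
= 1.00000 - 0.22537 + 0.01015 - 0.00008 + 0.00000 - 0.00000 + 0.00000
= 0.78471.

0.7847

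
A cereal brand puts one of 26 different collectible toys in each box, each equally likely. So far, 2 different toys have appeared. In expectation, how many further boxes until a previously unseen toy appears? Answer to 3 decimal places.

1.083

Each box yields a new toy with probability (26-2)/26 = 24/26, so the wait is geometric with mean 26/24.
E = 26/24 = 1.0833.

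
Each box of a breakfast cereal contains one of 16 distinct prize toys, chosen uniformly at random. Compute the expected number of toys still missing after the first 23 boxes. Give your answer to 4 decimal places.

For each toy, P(unseen after 23) = (15/16)^23 = 0.22664.
By linearity of expectation, E[unseen] = 16·(15/16)^23 = 3.62626.

3.6263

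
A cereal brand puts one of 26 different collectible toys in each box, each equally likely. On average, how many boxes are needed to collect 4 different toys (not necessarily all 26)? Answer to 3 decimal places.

4.254

With k distinct toys already seen, the next new one arrives after an expected 26/(26-k) boxes.
Sum over k = 0,...,3: E = 26/26 + 26/25 + 26/24 + 26/23 = 4.2538.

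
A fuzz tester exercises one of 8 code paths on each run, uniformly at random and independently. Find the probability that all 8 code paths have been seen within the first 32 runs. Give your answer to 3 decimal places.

0.891

By inclusion–exclusion over which code paths are missing,
P(all seen) = Σ_{j=0}^{8} (-1)^j C(8,j)((8-j)/8)^32
= 1.0000 - 0.1115 + 0.0028 - 0.0000 + 0.0000 - 0.0000 + 0.0000 - 0.0000 + 0.0000
= 0.8913.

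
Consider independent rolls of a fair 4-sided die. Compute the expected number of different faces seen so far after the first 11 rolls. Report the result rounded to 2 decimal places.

For each face, P(seen in 11 rolls) = 1 - (3/4)^11 = 0.958.
By linearity of expectation, E[distinct seen] = 4·(1 - (3/4)^11) = 3.831.

3.83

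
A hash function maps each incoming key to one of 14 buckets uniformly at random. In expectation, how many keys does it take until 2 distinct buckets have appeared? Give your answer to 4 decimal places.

2.0769

Going from k to k+1 distinct takes a geometric number of keys with mean 14/(14-k).
Sum over k = 0,...,1: E = 14/14 + 14/13 = 2.07692.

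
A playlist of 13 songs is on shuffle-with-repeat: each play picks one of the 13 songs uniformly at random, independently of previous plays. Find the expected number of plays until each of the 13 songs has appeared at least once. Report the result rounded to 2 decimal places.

The wait to go from k to k+1 distinct songs is geometric with mean 13/(13-k).
E[T] = 13/13 + 13/12 + 13/11 + ... + 13/2 + 13/1 = 13·H_{13}.
H_{13} = 3.180, so E[T] = 41.342.

41.34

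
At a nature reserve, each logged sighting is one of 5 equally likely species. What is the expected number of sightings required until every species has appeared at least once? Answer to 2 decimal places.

After k distinct species have appeared, the next sighting gives a new one with probability (5-k)/5, so the expected wait for the (k+1)-th is 5/(5-k).
E[T] = 5/5 + 5/4 + 5/3 + 5/2 + 5/1 = 5·H_{5}.
H_{5} = 2.283, so E[T] = 11.417.

11.42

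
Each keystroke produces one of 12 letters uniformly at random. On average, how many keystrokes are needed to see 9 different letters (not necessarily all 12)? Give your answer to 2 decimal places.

With k distinct letters already seen, the next new one arrives after an expected 12/(12-k) keystrokes.
Sum over k = 0,...,8: E = 12/12 + 12/11 + 12/10 + ... + 12/5 + 12/4 = 15.239.

15.24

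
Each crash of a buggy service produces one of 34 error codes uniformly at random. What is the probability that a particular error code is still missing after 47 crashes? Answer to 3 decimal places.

Each crash misses the fixed error code with probability (34-1)/34 = 33/34, independently.
P(still missing after 47) = (33/34)^47 = 0.2458.

0.246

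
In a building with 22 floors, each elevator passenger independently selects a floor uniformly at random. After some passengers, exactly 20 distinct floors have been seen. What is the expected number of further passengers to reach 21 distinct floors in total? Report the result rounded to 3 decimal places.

11.000

From k distinct to k+1 distinct takes on average 22/(22-k) passengers.
Only the k = 20 term is needed: E = 22/2 = 11.0000.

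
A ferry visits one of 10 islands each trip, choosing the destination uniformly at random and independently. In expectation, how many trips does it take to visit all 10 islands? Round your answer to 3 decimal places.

The wait to go from k to k+1 distinct islands is geometric with mean 10/(10-k).
E[T] = 10/10 + 10/9 + 10/8 + ... + 10/2 + 10/1 = 10·H_{10}.
H_{10} = 2.9290, so E[T] = 29.2897.

29.290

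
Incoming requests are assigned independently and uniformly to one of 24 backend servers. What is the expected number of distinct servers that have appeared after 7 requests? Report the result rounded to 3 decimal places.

6.183

For each server, P(seen in 7 requests) = 1 - (23/24)^7 = 0.2576.
By linearity of expectation, E[distinct seen] = 24·(1 - (23/24)^7) = 6.1833.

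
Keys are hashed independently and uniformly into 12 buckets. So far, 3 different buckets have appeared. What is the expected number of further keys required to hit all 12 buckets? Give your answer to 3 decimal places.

33.948

From k distinct to k+1 distinct takes on average 12/(12-k) keys.
Sum over k = 3,...,11: E = 12/9 + 12/8 + 12/7 + ... + 12/2 + 12/1 = 33.9476.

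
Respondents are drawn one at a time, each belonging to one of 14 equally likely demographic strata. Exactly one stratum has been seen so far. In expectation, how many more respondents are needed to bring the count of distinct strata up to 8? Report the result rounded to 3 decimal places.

With k distinct strata already seen, the next new one takes an expected 14/(14-k) respondents.
Sum over k = 1,...,7: E = 14/13 + 14/12 + 14/11 + ... + 14/8 + 14/7 = 10.2219.

10.222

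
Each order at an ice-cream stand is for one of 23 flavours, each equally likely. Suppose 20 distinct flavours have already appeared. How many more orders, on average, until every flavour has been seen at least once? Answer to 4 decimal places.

42.1667

With k distinct flavours already seen, the next new one takes an expected 23/(23-k) orders.
Sum over k = 20,...,22: E = 23/3 + 23/2 + 23/1 = 42.16667.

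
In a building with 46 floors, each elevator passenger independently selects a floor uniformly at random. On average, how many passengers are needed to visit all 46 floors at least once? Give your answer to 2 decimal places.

203.17

Split into phases: going from k distinct to k+1 distinct takes on average 46/(46-k) passengers.
E[T] = 46/46 + 46/45 + 46/44 + ... + 46/2 + 46/1 = 46·H_{46}.
H_{46} = 4.417, so E[T] = 203.168.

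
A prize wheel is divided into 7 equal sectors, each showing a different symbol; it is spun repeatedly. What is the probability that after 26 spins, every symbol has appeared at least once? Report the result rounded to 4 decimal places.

By inclusion–exclusion over which symbols are missing,
P(all seen) = Σ_{j=0}^{7} (-1)^j C(7,j)((7-j)/7)^26
= 1.00000 - 0.12720 + 0.00333 - 0.00002 + 0.00000 - 0.00000 + 0.00000 - 0.00000
= 0.87612.

0.8761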